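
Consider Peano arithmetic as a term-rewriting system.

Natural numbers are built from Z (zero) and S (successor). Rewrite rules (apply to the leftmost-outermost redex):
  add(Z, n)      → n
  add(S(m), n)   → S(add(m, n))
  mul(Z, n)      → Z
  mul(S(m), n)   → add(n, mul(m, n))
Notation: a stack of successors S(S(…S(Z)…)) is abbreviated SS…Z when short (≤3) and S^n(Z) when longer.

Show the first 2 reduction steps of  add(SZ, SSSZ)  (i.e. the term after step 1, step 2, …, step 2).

Answer: after 2 steps: S^4(Z)

Working:
  start: add(SZ, SSSZ)
  step 1: S(add(Z, SSSZ))
  step 2: S^4(Z)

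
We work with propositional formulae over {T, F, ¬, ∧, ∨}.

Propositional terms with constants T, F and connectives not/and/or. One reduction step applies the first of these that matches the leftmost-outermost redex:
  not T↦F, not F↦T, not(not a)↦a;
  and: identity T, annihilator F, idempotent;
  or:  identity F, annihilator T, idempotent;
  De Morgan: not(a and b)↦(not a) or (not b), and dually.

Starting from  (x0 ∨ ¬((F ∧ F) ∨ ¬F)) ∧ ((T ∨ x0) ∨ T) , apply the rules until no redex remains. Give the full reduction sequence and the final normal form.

  start: (x0 ∨ ¬((F ∧ F) ∨ ¬F)) ∧ ((T ∨ x0) ∨ T)
  step 1: (x0 ∨ (¬(F ∧ F) ∧ ¬¬F)) ∧ ((T ∨ x0) ∨ T)
  step 2: (x0 ∨ ((¬F ∨ ¬F) ∧ ¬¬F)) ∧ ((T ∨ x0) ∨ T)
  step 3: (x0 ∨ (¬F ∧ ¬¬F)) ∧ ((T ∨ x0) ∨ T)
  step 4: (x0 ∨ (T ∧ ¬¬F)) ∧ ((T ∨ x0) ∨ T)
  step 5: (x0 ∨ ¬¬F) ∧ ((T ∨ x0) ∨ T)
  step 6: (x0 ∨ F) ∧ ((T ∨ x0) ∨ T)
  step 7: x0 ∧ ((T ∨ x0) ∨ T)
  step 8: x0 ∧ T
  step 9: x0

Answer: normal form = x0  (in 9 steps)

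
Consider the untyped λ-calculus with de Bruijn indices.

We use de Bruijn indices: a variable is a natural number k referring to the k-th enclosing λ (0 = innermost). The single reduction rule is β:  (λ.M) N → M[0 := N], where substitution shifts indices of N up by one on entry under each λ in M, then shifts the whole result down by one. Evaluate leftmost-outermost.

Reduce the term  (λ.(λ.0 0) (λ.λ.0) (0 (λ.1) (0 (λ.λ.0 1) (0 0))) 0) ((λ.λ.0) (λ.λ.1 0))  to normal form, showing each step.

Answer: normal form = λ.0  (in 10 steps)

Reduction:
  start: (λ.(λ.0 0) (λ.λ.0) (0 (λ.1) (0 (λ.λ.0 1) (0 0))) 0) ((λ.λ.0) (λ.λ.1 0))
  step 1: (λ.0 0) (λ.λ.0) ((λ.λ.0) (λ.λ.1 0) (λ.(λ.λ.0) (λ.λ.1 0)) ((λ.λ.0) (λ.λ.1 0) (λ.λ.0 1) ((λ.λ.0) (λ.λ.1 0) ((λ.λ.0) (λ.λ.1 0))))) ((λ.λ.0) (λ.λ.1 0))
  step 2: (λ.λ.0) (λ.λ.0) ((λ.λ.0) (λ.λ.1 0) (λ.(λ.λ.0) (λ.λ.1 0)) ((λ.λ.0) (λ.λ.1 0) (λ.λ.0 1) ((λ.λ.0) (λ.λ.1 0) ((λ.λ.0) (λ.λ.1 0))))) ((λ.λ.0) (λ.λ.1 0))
  step 3: (λ.0) ((λ.λ.0) (λ.λ.1 0) (λ.(λ.λ.0) (λ.λ.1 0)) ((λ.λ.0) (λ.λ.1 0) (λ.λ.0 1) ((λ.λ.0) (λ.λ.1 0) ((λ.λ.0) (λ.λ.1 0))))) ((λ.λ.0) (λ.λ.1 0))
  step 4: (λ.λ.0) (λ.λ.1 0) (λ.(λ.λ.0) (λ.λ.1 0)) ((λ.λ.0) (λ.λ.1 0) (λ.λ.0 1) ((λ.λ.0) (λ.λ.1 0) ((λ.λ.0) (λ.λ.1 0)))) ((λ.λ.0) (λ.λ.1 0))
  step 5: (λ.0) (λ.(λ.λ.0) (λ.λ.1 0)) ((λ.λ.0) (λ.λ.1 0) (λ.λ.0 1) ((λ.λ.0) (λ.λ.1 0) ((λ.λ.0) (λ.λ.1 0)))) ((λ.λ.0) (λ.λ.1 0))
  step 6: (λ.(λ.λ.0) (λ.λ.1 0)) ((λ.λ.0) (λ.λ.1 0) (λ.λ.0 1) ((λ.λ.0) (λ.λ.1 0) ((λ.λ.0) (λ.λ.1 0)))) ((λ.λ.0) (λ.λ.1 0))
  step 7: (λ.λ.0) (λ.λ.1 0) ((λ.λ.0) (λ.λ.1 0))
  step 8: (λ.0) ((λ.λ.0) (λ.λ.1 0))
  step 9: (λ.λ.0) (λ.λ.1 0)
  step 10: λ.0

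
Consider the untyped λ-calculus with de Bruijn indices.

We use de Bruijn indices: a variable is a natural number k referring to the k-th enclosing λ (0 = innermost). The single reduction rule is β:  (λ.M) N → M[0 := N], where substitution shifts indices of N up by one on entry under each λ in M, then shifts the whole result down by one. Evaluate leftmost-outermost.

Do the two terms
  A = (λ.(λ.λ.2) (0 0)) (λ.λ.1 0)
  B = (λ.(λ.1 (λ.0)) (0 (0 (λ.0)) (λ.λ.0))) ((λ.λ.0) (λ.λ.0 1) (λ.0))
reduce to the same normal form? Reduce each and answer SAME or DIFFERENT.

Answer: DIFFERENT — A ⇓ λ.λ.λ.1 0, B ⇓ λ.0

Derivation:
Term A:
  start: (λ.(λ.λ.2) (0 0)) (λ.λ.1 0)
  →1  (λ.λ.λ.λ.1 0) ((λ.λ.1 0) (λ.λ.1 0))
  →2  λ.λ.λ.1 0

Term B:
  start: (λ.(λ.1 (λ.0)) (0 (0 (λ.0)) (λ.λ.0))) ((λ.λ.0) (λ.λ.0 1) (λ.0))
  →1  (λ.(λ.λ.0) (λ.λ.0 1) (λ.0) (λ.0)) ((λ.λ.0) (λ.λ.0 1) (λ.0) ((λ.λ.0) (λ.λ.0 1) (λ.0) (λ.0)) (λ.λ.0))
  →2  (λ.λ.0) (λ.λ.0 1) (λ.0) (λ.0)
  →3  (λ.0) (λ.0) (λ.0)
  →4  (λ.0) (λ.0)
  →5  λ.0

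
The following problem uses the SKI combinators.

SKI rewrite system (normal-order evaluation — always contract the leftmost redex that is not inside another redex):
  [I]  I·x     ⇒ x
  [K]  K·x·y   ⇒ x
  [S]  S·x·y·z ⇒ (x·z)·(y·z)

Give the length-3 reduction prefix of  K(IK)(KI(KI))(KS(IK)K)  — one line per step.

Answer: after 3 steps: K(SK)

Working:
  start: K(IK)(KI(KI))(KS(IK)K)
  →1  IK(KS(IK)K)
  →2  K(KS(IK)K)
  →3  K(SK)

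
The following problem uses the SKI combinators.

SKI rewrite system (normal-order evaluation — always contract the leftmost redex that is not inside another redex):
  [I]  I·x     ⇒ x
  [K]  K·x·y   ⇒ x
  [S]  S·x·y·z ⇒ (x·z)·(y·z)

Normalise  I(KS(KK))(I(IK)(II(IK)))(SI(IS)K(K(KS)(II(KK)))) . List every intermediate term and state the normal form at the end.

Answer: normal form = S(KK)(SK)  (in 11 steps)

Working:
  start: I(KS(KK))(I(IK)(II(IK)))(SI(IS)K(K(KS)(II(KK))))
  [1] KS(KK)(I(IK)(II(IK)))(SI(IS)K(K(KS)(II(KK))))
  [2] S(I(IK)(II(IK)))(SI(IS)K(K(KS)(II(KK))))
  [3] S(IK(II(IK)))(SI(IS)K(K(KS)(II(KK))))
  [4] S(K(II(IK)))(SI(IS)K(K(KS)(II(KK))))
  [5] S(K(I(IK)))(SI(IS)K(K(KS)(II(KK))))
  [6] S(K(IK))(SI(IS)K(K(KS)(II(KK))))
  [7] S(KK)(SI(IS)K(K(KS)(II(KK))))
  [8] S(KK)(IK(ISK)(K(KS)(II(KK))))
  [9] S(KK)(K(ISK)(K(KS)(II(KK))))
  [10] S(KK)(ISK)
  [11] S(KK)(SK)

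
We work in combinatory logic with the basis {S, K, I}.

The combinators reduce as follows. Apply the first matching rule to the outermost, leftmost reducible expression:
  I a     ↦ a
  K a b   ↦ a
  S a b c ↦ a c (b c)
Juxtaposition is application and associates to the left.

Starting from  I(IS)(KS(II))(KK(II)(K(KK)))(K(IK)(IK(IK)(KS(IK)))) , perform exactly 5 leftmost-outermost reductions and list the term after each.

  start: I(IS)(KS(II))(KK(II)(K(KK)))(K(IK)(IK(IK)(KS(IK))))
  [1] IS(KS(II))(KK(II)(K(KK)))(K(IK)(IK(IK)(KS(IK))))
  [2] S(KS(II))(KK(II)(K(KK)))(K(IK)(IK(IK)(KS(IK))))
  [3] KS(II)(K(IK)(IK(IK)(KS(IK))))(KK(II)(K(KK))(K(IK)(IK(IK)(KS(IK)))))
  [4] S(K(IK)(IK(IK)(KS(IK))))(KK(II)(K(KK))(K(IK)(IK(IK)(KS(IK)))))
  [5] S(IK)(KK(II)(K(KK))(K(IK)(IK(IK)(KS(IK)))))

Answer: after 5 steps: S(IK)(KK(II)(K(KK))(K(IK)(IK(IK)(KS(IK)))))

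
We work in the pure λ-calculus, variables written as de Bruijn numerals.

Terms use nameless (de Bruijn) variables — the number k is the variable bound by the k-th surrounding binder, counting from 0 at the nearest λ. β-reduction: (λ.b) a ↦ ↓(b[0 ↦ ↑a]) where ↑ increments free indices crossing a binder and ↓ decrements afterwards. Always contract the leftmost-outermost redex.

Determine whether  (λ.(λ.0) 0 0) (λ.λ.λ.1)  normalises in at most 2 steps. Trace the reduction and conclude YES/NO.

Answer: NO — after 2 steps the term is (λ.λ.λ.1) (λ.λ.λ.1), not yet normal

Working:
  start: (λ.(λ.0) 0 0) (λ.λ.λ.1)
  [1] (λ.0) (λ.λ.λ.1) (λ.λ.λ.1)
  [2] (λ.λ.λ.1) (λ.λ.λ.1)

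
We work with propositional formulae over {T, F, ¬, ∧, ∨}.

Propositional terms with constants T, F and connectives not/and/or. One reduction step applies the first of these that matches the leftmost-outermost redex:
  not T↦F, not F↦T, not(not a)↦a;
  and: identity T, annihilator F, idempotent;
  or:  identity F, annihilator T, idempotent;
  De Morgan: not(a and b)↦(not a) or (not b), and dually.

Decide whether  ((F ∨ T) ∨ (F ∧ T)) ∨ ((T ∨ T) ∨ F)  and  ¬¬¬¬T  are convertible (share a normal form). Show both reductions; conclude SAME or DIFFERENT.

Term A:
  start: ((F ∨ T) ∨ (F ∧ T)) ∨ ((T ∨ T) ∨ F)
  [1] (T ∨ (F ∧ T)) ∨ ((T ∨ T) ∨ F)
  [2] T ∨ ((T ∨ T) ∨ F)
  [3] T

Term B:
  start: ¬¬¬¬T
  [1] ¬¬T
  [2] T

Answer: SAME — A ⇓ T, B ⇓ T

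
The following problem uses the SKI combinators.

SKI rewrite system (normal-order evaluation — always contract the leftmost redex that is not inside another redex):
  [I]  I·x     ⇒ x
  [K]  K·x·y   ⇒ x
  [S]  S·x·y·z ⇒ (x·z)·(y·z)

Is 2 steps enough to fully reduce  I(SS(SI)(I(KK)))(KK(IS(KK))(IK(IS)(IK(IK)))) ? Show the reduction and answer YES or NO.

  start: I(SS(SI)(I(KK)))(KK(IS(KK))(IK(IS)(IK(IK))))
  step 1: SS(SI)(I(KK))(KK(IS(KK))(IK(IS)(IK(IK))))
  step 2: S(I(KK))(SI(I(KK)))(KK(IS(KK))(IK(IS)(IK(IK))))

Answer: NO — after 2 steps the term is S(I(KK))(SI(I(KK)))(KK(IS(KK))(IK(IS)(IK(IK)))), not yet normal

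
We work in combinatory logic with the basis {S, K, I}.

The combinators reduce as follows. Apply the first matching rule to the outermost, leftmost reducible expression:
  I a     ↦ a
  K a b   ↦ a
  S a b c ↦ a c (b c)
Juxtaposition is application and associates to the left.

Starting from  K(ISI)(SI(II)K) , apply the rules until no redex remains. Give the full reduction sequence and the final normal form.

Answer: normal form = SI  (in 2 steps)

Derivation:
  start: K(ISI)(SI(II)K)
  →1  ISI
  →2  SI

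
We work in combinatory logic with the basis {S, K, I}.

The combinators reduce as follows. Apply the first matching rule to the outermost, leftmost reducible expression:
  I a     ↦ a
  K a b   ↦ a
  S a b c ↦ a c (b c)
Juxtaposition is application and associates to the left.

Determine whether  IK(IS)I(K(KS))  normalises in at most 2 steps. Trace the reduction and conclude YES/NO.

Answer: NO — after 2 steps the term is IS(K(KS)), not yet normal

Reduction:
  start: IK(IS)I(K(KS))
  →1  K(IS)I(K(KS))
  →2  IS(K(KS))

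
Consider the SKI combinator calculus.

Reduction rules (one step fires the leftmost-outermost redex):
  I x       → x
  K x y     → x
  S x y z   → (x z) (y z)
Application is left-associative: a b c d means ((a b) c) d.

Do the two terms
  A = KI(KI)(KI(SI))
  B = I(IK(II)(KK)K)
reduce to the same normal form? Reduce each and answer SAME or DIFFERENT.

Term A:
  start: KI(KI)(KI(SI))
  step 1: I(KI(SI))
  step 2: KI(SI)
  step 3: I

Term B:
  start: I(IK(II)(KK)K)
  step 1: IK(II)(KK)K
  step 2: K(II)(KK)K
  step 3: IIK
  step 4: IK
  step 5: K

Answer: DIFFERENT — A ⇓ I, B ⇓ K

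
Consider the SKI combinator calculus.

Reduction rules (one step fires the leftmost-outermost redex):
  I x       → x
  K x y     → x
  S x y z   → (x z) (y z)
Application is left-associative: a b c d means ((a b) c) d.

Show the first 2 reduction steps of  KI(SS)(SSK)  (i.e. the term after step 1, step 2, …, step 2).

Answer: after 2 steps: SSK

Working:
  start: KI(SS)(SSK)
  →1  I(SSK)
  →2  SSK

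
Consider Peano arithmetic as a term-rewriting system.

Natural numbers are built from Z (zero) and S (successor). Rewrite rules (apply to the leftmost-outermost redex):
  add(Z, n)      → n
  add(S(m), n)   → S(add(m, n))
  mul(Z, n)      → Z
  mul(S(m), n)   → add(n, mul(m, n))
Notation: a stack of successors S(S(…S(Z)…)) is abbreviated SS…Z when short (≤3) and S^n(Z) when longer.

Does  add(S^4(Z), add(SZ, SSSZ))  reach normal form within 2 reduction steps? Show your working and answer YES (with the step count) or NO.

Answer: NO — after 2 steps the term is S(S(add(SSZ, add(SZ, SSSZ)))), not yet normal

Reduction:
  start: add(S^4(Z), add(SZ, SSSZ))
  [1] S(add(SSSZ, add(SZ, SSSZ)))
  [2] S(S(add(SSZ, add(SZ, SSSZ))))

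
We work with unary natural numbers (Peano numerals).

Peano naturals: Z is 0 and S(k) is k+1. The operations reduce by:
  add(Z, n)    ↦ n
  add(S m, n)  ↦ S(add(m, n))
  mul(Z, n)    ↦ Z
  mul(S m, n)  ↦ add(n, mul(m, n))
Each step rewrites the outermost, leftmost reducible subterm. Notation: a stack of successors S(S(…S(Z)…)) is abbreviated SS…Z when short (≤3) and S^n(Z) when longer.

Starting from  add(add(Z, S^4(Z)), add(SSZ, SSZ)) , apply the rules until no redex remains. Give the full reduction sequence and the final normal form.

Answer: normal form = S^8(Z)  (in 9 steps)

Working:
  start: add(add(Z, S^4(Z)), add(SSZ, SSZ))
  [1] add(S^4(Z), add(SSZ, SSZ))
  [2] S(add(SSSZ, add(SSZ, SSZ)))
  [3] S(S(add(SSZ, add(SSZ, SSZ))))
  [4] S(S(S(add(SZ, add(SSZ, SSZ)))))
  [5] S(S(S(S(add(Z, add(SSZ, SSZ))))))
  [6] S(S(S(S(add(SSZ, SSZ)))))
  [7] S(S(S(S(S(add(SZ, SSZ))))))
  [8] S(S(S(S(S(S(add(Z, SSZ)))))))
  [9] S^8(Z)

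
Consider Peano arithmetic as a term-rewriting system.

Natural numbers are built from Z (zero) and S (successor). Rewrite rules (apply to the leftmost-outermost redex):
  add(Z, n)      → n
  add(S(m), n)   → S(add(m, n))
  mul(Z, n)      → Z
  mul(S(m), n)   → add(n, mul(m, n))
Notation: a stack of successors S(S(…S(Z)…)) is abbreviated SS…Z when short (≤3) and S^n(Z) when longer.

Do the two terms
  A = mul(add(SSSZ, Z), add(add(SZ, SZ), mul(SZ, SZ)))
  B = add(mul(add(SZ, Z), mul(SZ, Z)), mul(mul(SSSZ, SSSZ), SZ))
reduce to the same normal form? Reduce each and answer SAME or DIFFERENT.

Answer: SAME — A ⇓ S^9(Z), B ⇓ S^9(Z)

Derivation:
Term A:
  start: mul(add(SSSZ, Z), add(add(SZ, SZ), mul(SZ, SZ)))
  [1] mul(S(add(SSZ, Z)), add(add(SZ, SZ), mul(SZ, SZ)))
  [2] add(add(add(SZ, SZ), mul(SZ, SZ)), mul(add(SSZ, Z), add(add(SZ, SZ), mul(SZ, SZ))))
  [3] add(add(S(add(Z, SZ)), mul(SZ, SZ)), mul(add(SSZ, Z), add(add(SZ, SZ), mul(SZ, SZ))))
  [4] add(S(add(add(Z, SZ), mul(SZ, SZ))), mul(add(SSZ, Z), add(add(SZ, SZ), mul(SZ, SZ))))
  [5] S(add(add(add(Z, SZ), mul(SZ, SZ)), mul(add(SSZ, Z), add(add(SZ, SZ), mul(SZ, SZ)))))
  [6] S(add(add(SZ, mul(SZ, SZ)), mul(add(SSZ, Z), add(add(SZ, SZ), mul(SZ, SZ)))))
  [7] S(add(S(add(Z, mul(SZ, SZ))), mul(add(SSZ, Z), add(add(SZ, SZ), mul(SZ, SZ)))))
  [8] S(S(add(add(Z, mul(SZ, SZ)), mul(add(SSZ, Z), add(add(SZ, SZ), mul(SZ, SZ))))))
  [9] S(S(add(mul(SZ, SZ), mul(add(SSZ, Z), add(add(SZ, SZ), mul(SZ, SZ))))))
  [10] S(S(add(add(SZ, mul(Z, SZ)), mul(add(SSZ, Z), add(add(SZ, SZ), mul(SZ, SZ))))))
  [11] S(S(add(S(add(Z, mul(Z, SZ))), mul(add(SSZ, Z), add(add(SZ, SZ), mul(SZ, SZ))))))
  [12] S(S(S(add(add(Z, mul(Z, SZ)), mul(add(SSZ, Z), add(add(SZ, SZ), mul(SZ, SZ)))))))
  [13] S(S(S(add(mul(Z, SZ), mul(add(SSZ, Z), add(add(SZ, SZ), mul(SZ, SZ)))))))
  [14] S(S(S(add(Z, mul(add(SSZ, Z), add(add(SZ, SZ), mul(SZ, SZ)))))))
  [15] S(S(S(mul(add(SSZ, Z), add(add(SZ, SZ), mul(SZ, SZ))))))
  [16] S(S(S(mul(S(add(SZ, Z)), add(add(SZ, SZ), mul(SZ, SZ))))))
  [17] S(S(S(add(add(add(SZ, SZ), mul(SZ, SZ)), mul(add(SZ, Z), add(add(SZ, SZ), mul(SZ, SZ)))))))
  [18] S(S(S(add(add(S(add(Z, SZ)), mul(SZ, SZ)), mul(add(SZ, Z), add(add(SZ, SZ), mul(SZ, SZ)))))))
  [19] S(S(S(add(S(add(add(Z, SZ), mul(SZ, SZ))), mul(add(SZ, Z), add(add(SZ, SZ), mul(SZ, SZ)))))))
  [20] S(S(S(S(add(add(add(Z, SZ), mul(SZ, SZ)), mul(add(SZ, Z), add(add(SZ, SZ), mul(SZ, SZ))))))))
  [21] S(S(S(S(add(add(SZ, mul(SZ, SZ)), mul(add(SZ, Z), add(add(SZ, SZ), mul(SZ, SZ))))))))
  [22] S(S(S(S(add(S(add(Z, mul(SZ, SZ))), mul(add(SZ, Z), add(add(SZ, SZ), mul(SZ, SZ))))))))
  [23] S(S(S(S(S(add(add(Z, mul(SZ, SZ)), mul(add(SZ, Z), add(add(SZ, SZ), mul(SZ, SZ)))))))))
  [24] S(S(S(S(S(add(mul(SZ, SZ), mul(add(SZ, Z), add(add(SZ, SZ), mul(SZ, SZ)))))))))
  [25] S(S(S(S(S(add(add(SZ, mul(Z, SZ)), mul(add(SZ, Z), add(add(SZ, SZ), mul(SZ, SZ)))))))))
  [26] S(S(S(S(S(add(S(add(Z, mul(Z, SZ))), mul(add(SZ, Z), add(add(SZ, SZ), mul(SZ, SZ)))))))))
  [27] S(S(S(S(S(S(add(add(Z, mul(Z, SZ)), mul(add(SZ, Z), add(add(SZ, SZ), mul(SZ, SZ))))))))))
  [28] S(S(S(S(S(S(add(mul(Z, SZ), mul(add(SZ, Z), add(add(SZ, SZ), mul(SZ, SZ))))))))))
  [29] S(S(S(S(S(S(add(Z, mul(add(SZ, Z), add(add(SZ, SZ), mul(SZ, SZ))))))))))
  [30] S(S(S(S(S(S(mul(add(SZ, Z), add(add(SZ, SZ), mul(SZ, SZ)))))))))
  [31] S(S(S(S(S(S(mul(S(add(Z, Z)), add(add(SZ, SZ), mul(SZ, SZ)))))))))
  [32] S(S(S(S(S(S(add(add(add(SZ, SZ), mul(SZ, SZ)), mul(add(Z, Z), add(add(SZ, SZ), mul(SZ, SZ))))))))))
  [33] S(S(S(S(S(S(add(add(S(add(Z, SZ)), mul(SZ, SZ)), mul(add(Z, Z), add(add(SZ, SZ), mul(SZ, SZ))))))))))
  [34] S(S(S(S(S(S(add(S(add(add(Z, SZ), mul(SZ, SZ))), mul(add(Z, Z), add(add(SZ, SZ), mul(SZ, SZ))))))))))
  [35] S(S(S(S(S(S(S(add(add(add(Z, SZ), mul(SZ, SZ)), mul(add(Z, Z), add(add(SZ, SZ), mul(SZ, SZ)))))))))))
  [36] S(S(S(S(S(S(S(add(add(SZ, mul(SZ, SZ)), mul(add(Z, Z), add(add(SZ, SZ), mul(SZ, SZ)))))))))))
  [37] S(S(S(S(S(S(S(add(S(add(Z, mul(SZ, SZ))), mul(add(Z, Z), add(add(SZ, SZ), mul(SZ, SZ)))))))))))
  [38] S(S(S(S(S(S(S(S(add(add(Z, mul(SZ, SZ)), mul(add(Z, Z), add(add(SZ, SZ), mul(SZ, SZ))))))))))))
  [39] S(S(S(S(S(S(S(S(add(mul(SZ, SZ), mul(add(Z, Z), add(add(SZ, SZ), mul(SZ, SZ))))))))))))
  [40] S(S(S(S(S(S(S(S(add(add(SZ, mul(Z, SZ)), mul(add(Z, Z), add(add(SZ, SZ), mul(SZ, SZ))))))))))))
  [41] S(S(S(S(S(S(S(S(add(S(add(Z, mul(Z, SZ))), mul(add(Z, Z), add(add(SZ, SZ), mul(SZ, SZ))))))))))))
  [42] S(S(S(S(S(S(S(S(S(add(add(Z, mul(Z, SZ)), mul(add(Z, Z), add(add(SZ, SZ), mul(SZ, SZ)))))))))))))
  [43] S(S(S(S(S(S(S(S(S(add(mul(Z, SZ), mul(add(Z, Z), add(add(SZ, SZ), mul(SZ, SZ)))))))))))))
  [44] S(S(S(S(S(S(S(S(S(add(Z, mul(add(Z, Z), add(add(SZ, SZ), mul(SZ, SZ)))))))))))))
  [45] S(S(S(S(S(S(S(S(S(mul(add(Z, Z), add(add(SZ, SZ), mul(SZ, SZ))))))))))))
  [46] S(S(S(S(S(S(S(S(S(mul(Z, add(add(SZ, SZ), mul(SZ, SZ))))))))))))
  [47] S^9(Z)

Term B:
  start: add(mul(add(SZ, Z), mul(SZ, Z)), mul(mul(SSSZ, SSSZ), SZ))
  [1] add(mul(S(add(Z, Z)), mul(SZ, Z)), mul(mul(SSSZ, SSSZ), SZ))
  [2] add(add(mul(SZ, Z), mul(add(Z, Z), mul(SZ, Z))), mul(mul(SSSZ, SSSZ), SZ))
  [3] add(add(add(Z, mul(Z, Z)), mul(add(Z, Z), mul(SZ, Z))), mul(mul(SSSZ, SSSZ), SZ))
  [4] add(add(mul(Z, Z), mul(add(Z, Z), mul(SZ, Z))), mul(mul(SSSZ, SSSZ), SZ))
  [5] add(add(Z, mul(add(Z, Z), mul(SZ, Z))), mul(mul(SSSZ, SSSZ), SZ))
  [6] add(mul(add(Z, Z), mul(SZ, Z)), mul(mul(SSSZ, SSSZ), SZ))
  [7] add(mul(Z, mul(SZ, Z)), mul(mul(SSSZ, SSSZ), SZ))
  [8] add(Z, mul(mul(SSSZ, SSSZ), SZ))
  [9] mul(mul(SSSZ, SSSZ), SZ)
  [10] mul(add(SSSZ, mul(SSZ, SSSZ)), SZ)
  [11] mul(S(add(SSZ, mul(SSZ, SSSZ))), SZ)
  [12] add(SZ, mul(add(SSZ, mul(SSZ, SSSZ)), SZ))
  [13] S(add(Z, mul(add(SSZ, mul(SSZ, SSSZ)), SZ)))
  [14] S(mul(add(SSZ, mul(SSZ, SSSZ)), SZ))
  [15] S(mul(S(add(SZ, mul(SSZ, SSSZ))), SZ))
  [16] S(add(SZ, mul(add(SZ, mul(SSZ, SSSZ)), SZ)))
  [17] S(S(add(Z, mul(add(SZ, mul(SSZ, SSSZ)), SZ))))
  [18] S(S(mul(add(SZ, mul(SSZ, SSSZ)), SZ)))
  [19] S(S(mul(S(add(Z, mul(SSZ, SSSZ))), SZ)))
  [20] S(S(add(SZ, mul(add(Z, mul(SSZ, SSSZ)), SZ))))
  [21] S(S(S(add(Z, mul(add(Z, mul(SSZ, SSSZ)), SZ)))))
  [22] S(S(S(mul(add(Z, mul(SSZ, SSSZ)), SZ))))
  [23] S(S(S(mul(mul(SSZ, SSSZ), SZ))))
  [24] S(S(S(mul(add(SSSZ, mul(SZ, SSSZ)), SZ))))
  [25] S(S(S(mul(S(add(SSZ, mul(SZ, SSSZ))), SZ))))
  [26] S(S(S(add(SZ, mul(add(SSZ, mul(SZ, SSSZ)), SZ)))))
  [27] S(S(S(S(add(Z, mul(add(SSZ, mul(SZ, SSSZ)), SZ))))))
  [28] S(S(S(S(mul(add(SSZ, mul(SZ, SSSZ)), SZ)))))
  [29] S(S(S(S(mul(S(add(SZ, mul(SZ, SSSZ))), SZ)))))
  [30] S(S(S(S(add(SZ, mul(add(SZ, mul(SZ, SSSZ)), SZ))))))
  [31] S(S(S(S(S(add(Z, mul(add(SZ, mul(SZ, SSSZ)), SZ)))))))
  [32] S(S(S(S(S(mul(add(SZ, mul(SZ, SSSZ)), SZ))))))
  [33] S(S(S(S(S(mul(S(add(Z, mul(SZ, SSSZ))), SZ))))))
  [34] S(S(S(S(S(add(SZ, mul(add(Z, mul(SZ, SSSZ)), SZ)))))))
  [35] S(S(S(S(S(S(add(Z, mul(add(Z, mul(SZ, SSSZ)), SZ))))))))
  [36] S(S(S(S(S(S(mul(add(Z, mul(SZ, SSSZ)), SZ)))))))
  [37] S(S(S(S(S(S(mul(mul(SZ, SSSZ), SZ)))))))
  [38] S(S(S(S(S(S(mul(add(SSSZ, mul(Z, SSSZ)), SZ)))))))
  [39] S(S(S(S(S(S(mul(S(add(SSZ, mul(Z, SSSZ))), SZ)))))))
  [40] S(S(S(S(S(S(add(SZ, mul(add(SSZ, mul(Z, SSSZ)), SZ))))))))
  [41] S(S(S(S(S(S(S(add(Z, mul(add(SSZ, mul(Z, SSSZ)), SZ)))))))))
  [42] S(S(S(S(S(S(S(mul(add(SSZ, mul(Z, SSSZ)), SZ))))))))
  [43] S(S(S(S(S(S(S(mul(S(add(SZ, mul(Z, SSSZ))), SZ))))))))
  [44] S(S(S(S(S(S(S(add(SZ, mul(add(SZ, mul(Z, SSSZ)), SZ)))))))))
  [45] S(S(S(S(S(S(S(S(add(Z, mul(add(SZ, mul(Z, SSSZ)), SZ))))))))))
  [46] S(S(S(S(S(S(S(S(mul(add(SZ, mul(Z, SSSZ)), SZ)))))))))
  [47] S(S(S(S(S(S(S(S(mul(S(add(Z, mul(Z, SSSZ))), SZ)))))))))
  [48] S(S(S(S(S(S(S(S(add(SZ, mul(add(Z, mul(Z, SSSZ)), SZ))))))))))
  [49] S(S(S(S(S(S(S(S(S(add(Z, mul(add(Z, mul(Z, SSSZ)), SZ)))))))))))
  [50] S(S(S(S(S(S(S(S(S(mul(add(Z, mul(Z, SSSZ)), SZ))))))))))
  [51] S(S(S(S(S(S(S(S(S(mul(mul(Z, SSSZ), SZ))))))))))
  [52] S(S(S(S(S(S(S(S(S(mul(Z, SZ))))))))))
  [53] S^9(Z)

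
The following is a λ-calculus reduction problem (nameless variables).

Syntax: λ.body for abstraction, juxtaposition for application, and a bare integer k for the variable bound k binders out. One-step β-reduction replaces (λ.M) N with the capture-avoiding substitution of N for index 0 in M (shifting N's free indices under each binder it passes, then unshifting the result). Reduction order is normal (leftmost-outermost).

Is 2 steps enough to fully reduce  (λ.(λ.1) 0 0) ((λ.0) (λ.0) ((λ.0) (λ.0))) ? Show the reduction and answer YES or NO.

  start: (λ.(λ.1) 0 0) ((λ.0) (λ.0) ((λ.0) (λ.0)))
  step 1: (λ.(λ.0) (λ.0) ((λ.0) (λ.0))) ((λ.0) (λ.0) ((λ.0) (λ.0))) ((λ.0) (λ.0) ((λ.0) (λ.0)))
  step 2: (λ.0) (λ.0) ((λ.0) (λ.0)) ((λ.0) (λ.0) ((λ.0) (λ.0)))

Answer: NO — after 2 steps the term is (λ.0) (λ.0) ((λ.0) (λ.0)) ((λ.0) (λ.0) ((λ.0) (λ.0))), not yet normal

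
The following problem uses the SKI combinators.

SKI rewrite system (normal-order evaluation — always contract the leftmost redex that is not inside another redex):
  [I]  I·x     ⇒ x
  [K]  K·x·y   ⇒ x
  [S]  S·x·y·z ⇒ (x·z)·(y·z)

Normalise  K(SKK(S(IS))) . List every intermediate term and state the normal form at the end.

  start: K(SKK(S(IS)))
  →1  K(K(S(IS))(K(S(IS))))
  →2  K(S(IS))
  →3  K(SS)

Answer: normal form = K(SS)  (in 3 steps)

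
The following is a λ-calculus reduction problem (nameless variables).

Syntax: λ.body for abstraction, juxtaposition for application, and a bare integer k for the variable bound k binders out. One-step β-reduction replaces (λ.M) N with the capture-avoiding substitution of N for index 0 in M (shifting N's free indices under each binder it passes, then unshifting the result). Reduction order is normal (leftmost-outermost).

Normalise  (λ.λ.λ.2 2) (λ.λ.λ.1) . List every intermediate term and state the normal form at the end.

  start: (λ.λ.λ.2 2) (λ.λ.λ.1)
  [1] λ.λ.(λ.λ.λ.1) (λ.λ.λ.1)
  [2] λ.λ.λ.λ.1

Answer: normal form = λ.λ.λ.λ.1  (in 2 steps)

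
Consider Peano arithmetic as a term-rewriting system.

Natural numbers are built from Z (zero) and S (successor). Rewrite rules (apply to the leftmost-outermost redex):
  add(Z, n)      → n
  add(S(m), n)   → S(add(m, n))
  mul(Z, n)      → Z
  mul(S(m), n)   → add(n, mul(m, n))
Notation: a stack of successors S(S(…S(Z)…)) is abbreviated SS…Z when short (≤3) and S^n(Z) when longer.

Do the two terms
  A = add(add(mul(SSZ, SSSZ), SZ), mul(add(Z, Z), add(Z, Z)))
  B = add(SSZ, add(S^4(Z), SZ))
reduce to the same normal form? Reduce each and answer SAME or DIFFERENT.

Answer: SAME — A ⇓ S^7(Z), B ⇓ S^7(Z)

Reduction:
Term A:
  start: add(add(mul(SSZ, SSSZ), SZ), mul(add(Z, Z), add(Z, Z)))
  [1] add(add(add(SSSZ, mul(SZ, SSSZ)), SZ), mul(add(Z, Z), add(Z, Z)))
  [2] add(add(S(add(SSZ, mul(SZ, SSSZ))), SZ), mul(add(Z, Z), add(Z, Z)))
  [3] add(S(add(add(SSZ, mul(SZ, SSSZ)), SZ)), mul(add(Z, Z), add(Z, Z)))
  [4] S(add(add(add(SSZ, mul(SZ, SSSZ)), SZ), mul(add(Z, Z), add(Z, Z))))
  [5] S(add(add(S(add(SZ, mul(SZ, SSSZ))), SZ), mul(add(Z, Z), add(Z, Z))))
  [6] S(add(S(add(add(SZ, mul(SZ, SSSZ)), SZ)), mul(add(Z, Z), add(Z, Z))))
  [7] S(S(add(add(add(SZ, mul(SZ, SSSZ)), SZ), mul(add(Z, Z), add(Z, Z)))))
  [8] S(S(add(add(S(add(Z, mul(SZ, SSSZ))), SZ), mul(add(Z, Z), add(Z, Z)))))
  [9] S(S(add(S(add(add(Z, mul(SZ, SSSZ)), SZ)), mul(add(Z, Z), add(Z, Z)))))
  [10] S(S(S(add(add(add(Z, mul(SZ, SSSZ)), SZ), mul(add(Z, Z), add(Z, Z))))))
  [11] S(S(S(add(add(mul(SZ, SSSZ), SZ), mul(add(Z, Z), add(Z, Z))))))
  [12] S(S(S(add(add(add(SSSZ, mul(Z, SSSZ)), SZ), mul(add(Z, Z), add(Z, Z))))))
  [13] S(S(S(add(add(S(add(SSZ, mul(Z, SSSZ))), SZ), mul(add(Z, Z), add(Z, Z))))))
  [14] S(S(S(add(S(add(add(SSZ, mul(Z, SSSZ)), SZ)), mul(add(Z, Z), add(Z, Z))))))
  [15] S(S(S(S(add(add(add(SSZ, mul(Z, SSSZ)), SZ), mul(add(Z, Z), add(Z, Z)))))))
  [16] S(S(S(S(add(add(S(add(SZ, mul(Z, SSSZ))), SZ), mul(add(Z, Z), add(Z, Z)))))))
  [17] S(S(S(S(add(S(add(add(SZ, mul(Z, SSSZ)), SZ)), mul(add(Z, Z), add(Z, Z)))))))
  [18] S(S(S(S(S(add(add(add(SZ, mul(Z, SSSZ)), SZ), mul(add(Z, Z), add(Z, Z))))))))
  [19] S(S(S(S(S(add(add(S(add(Z, mul(Z, SSSZ))), SZ), mul(add(Z, Z), add(Z, Z))))))))
  [20] S(S(S(S(S(add(S(add(add(Z, mul(Z, SSSZ)), SZ)), mul(add(Z, Z), add(Z, Z))))))))
  [21] S(S(S(S(S(S(add(add(add(Z, mul(Z, SSSZ)), SZ), mul(add(Z, Z), add(Z, Z)))))))))
  [22] S(S(S(S(S(S(add(add(mul(Z, SSSZ), SZ), mul(add(Z, Z), add(Z, Z)))))))))
  [23] S(S(S(S(S(S(add(add(Z, SZ), mul(add(Z, Z), add(Z, Z)))))))))
  [24] S(S(S(S(S(S(add(SZ, mul(add(Z, Z), add(Z, Z)))))))))
  [25] S(S(S(S(S(S(S(add(Z, mul(add(Z, Z), add(Z, Z))))))))))
  [26] S(S(S(S(S(S(S(mul(add(Z, Z), add(Z, Z)))))))))
  [27] S(S(S(S(S(S(S(mul(Z, add(Z, Z)))))))))
  [28] S^7(Z)

Term B:
  start: add(SSZ, add(S^4(Z), SZ))
  [1] S(add(SZ, add(S^4(Z), SZ)))
  [2] S(S(add(Z, add(S^4(Z), SZ))))
  [3] S(S(add(S^4(Z), SZ)))
  [4] S(S(S(add(SSSZ, SZ))))
  [5] S(S(S(S(add(SSZ, SZ)))))
  [6] S(S(S(S(S(add(SZ, SZ))))))
  [7] S(S(S(S(S(S(add(Z, SZ)))))))
  [8] S^7(Z)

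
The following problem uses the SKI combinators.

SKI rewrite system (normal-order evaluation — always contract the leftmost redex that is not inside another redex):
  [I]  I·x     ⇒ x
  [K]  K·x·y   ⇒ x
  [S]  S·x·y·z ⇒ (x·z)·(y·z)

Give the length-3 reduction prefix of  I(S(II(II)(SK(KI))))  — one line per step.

Answer: after 3 steps: S(II(SK(KI)))

Working:
  start: I(S(II(II)(SK(KI))))
  step 1: S(II(II)(SK(KI)))
  step 2: S(I(II)(SK(KI)))
  step 3: S(II(SK(KI)))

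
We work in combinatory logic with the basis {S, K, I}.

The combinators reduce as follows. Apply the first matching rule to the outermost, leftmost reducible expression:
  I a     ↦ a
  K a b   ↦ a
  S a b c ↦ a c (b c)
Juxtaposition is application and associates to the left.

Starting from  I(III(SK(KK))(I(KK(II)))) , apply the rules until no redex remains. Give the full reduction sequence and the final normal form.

  start: I(III(SK(KK))(I(KK(II))))
  step 1: III(SK(KK))(I(KK(II)))
  step 2: II(SK(KK))(I(KK(II)))
  step 3: I(SK(KK))(I(KK(II)))
  step 4: SK(KK)(I(KK(II)))
  step 5: K(I(KK(II)))(KK(I(KK(II))))
  step 6: I(KK(II))
  step 7: KK(II)
  step 8: K

Answer: normal form = K  (in 8 steps)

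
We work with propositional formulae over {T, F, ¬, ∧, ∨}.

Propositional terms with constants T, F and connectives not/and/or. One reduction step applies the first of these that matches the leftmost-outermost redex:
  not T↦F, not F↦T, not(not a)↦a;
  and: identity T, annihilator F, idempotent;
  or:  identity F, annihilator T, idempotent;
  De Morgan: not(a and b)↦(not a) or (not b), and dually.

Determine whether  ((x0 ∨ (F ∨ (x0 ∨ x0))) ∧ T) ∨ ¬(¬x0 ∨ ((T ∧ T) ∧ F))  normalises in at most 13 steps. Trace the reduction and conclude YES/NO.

  start: ((x0 ∨ (F ∨ (x0 ∨ x0))) ∧ T) ∨ ¬(¬x0 ∨ ((T ∧ T) ∧ F))
  step 1: (x0 ∨ (F ∨ (x0 ∨ x0))) ∨ ¬(¬x0 ∨ ((T ∧ T) ∧ F))
  step 2: (x0 ∨ (x0 ∨ x0)) ∨ ¬(¬x0 ∨ ((T ∧ T) ∧ F))
  step 3: (x0 ∨ x0) ∨ ¬(¬x0 ∨ ((T ∧ T) ∧ F))
  step 4: x0 ∨ ¬(¬x0 ∨ ((T ∧ T) ∧ F))
  step 5: x0 ∨ (¬¬x0 ∧ ¬((T ∧ T) ∧ F))
  step 6: x0 ∨ (x0 ∧ ¬((T ∧ T) ∧ F))
  step 7: x0 ∨ (x0 ∧ (¬(T ∧ T) ∨ ¬F))
  step 8: x0 ∨ (x0 ∧ ((¬T ∨ ¬T) ∨ ¬F))
  step 9: x0 ∨ (x0 ∧ (¬T ∨ ¬F))
  step 10: x0 ∨ (x0 ∧ (F ∨ ¬F))
  step 11: x0 ∨ (x0 ∧ ¬F)
  step 12: x0 ∨ (x0 ∧ T)
  step 13: x0 ∨ x0

Answer: NO — after 13 steps the term is x0 ∨ x0, not yet normal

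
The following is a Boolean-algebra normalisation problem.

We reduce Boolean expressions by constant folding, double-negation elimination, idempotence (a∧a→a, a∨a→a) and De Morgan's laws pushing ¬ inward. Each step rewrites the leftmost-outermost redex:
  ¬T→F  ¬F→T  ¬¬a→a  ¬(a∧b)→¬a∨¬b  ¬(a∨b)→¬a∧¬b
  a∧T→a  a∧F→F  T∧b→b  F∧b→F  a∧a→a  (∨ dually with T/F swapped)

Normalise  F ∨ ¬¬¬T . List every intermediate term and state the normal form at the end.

  start: F ∨ ¬¬¬T
  →1  ¬¬¬T
  →2  ¬T
  →3  F

Answer: normal form = F  (in 3 steps)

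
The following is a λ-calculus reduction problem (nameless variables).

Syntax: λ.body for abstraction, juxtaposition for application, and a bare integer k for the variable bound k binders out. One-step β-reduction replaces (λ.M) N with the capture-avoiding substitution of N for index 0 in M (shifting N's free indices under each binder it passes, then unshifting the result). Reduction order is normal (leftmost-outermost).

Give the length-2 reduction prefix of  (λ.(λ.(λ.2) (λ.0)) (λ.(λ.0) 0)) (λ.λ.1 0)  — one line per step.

  start: (λ.(λ.(λ.2) (λ.0)) (λ.(λ.0) 0)) (λ.λ.1 0)
  [1] (λ.(λ.λ.λ.1 0) (λ.0)) (λ.(λ.0) 0)
  [2] (λ.λ.λ.1 0) (λ.0)

Answer: after 2 steps: (λ.λ.λ.1 0) (λ.0)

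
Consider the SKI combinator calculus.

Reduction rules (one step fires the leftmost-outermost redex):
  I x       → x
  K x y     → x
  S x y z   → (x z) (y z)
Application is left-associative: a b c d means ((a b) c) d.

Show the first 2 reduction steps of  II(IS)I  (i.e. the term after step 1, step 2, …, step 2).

Answer: after 2 steps: ISI

Derivation:
  start: II(IS)I
  →1  I(IS)I
  →2  ISI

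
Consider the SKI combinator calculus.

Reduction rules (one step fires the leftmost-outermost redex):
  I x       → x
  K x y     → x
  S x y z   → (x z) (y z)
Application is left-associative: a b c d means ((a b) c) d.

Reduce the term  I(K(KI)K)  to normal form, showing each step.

Answer: normal form = KI  (in 2 steps)

Derivation:
  start: I(K(KI)K)
  step 1: K(KI)K
  step 2: KI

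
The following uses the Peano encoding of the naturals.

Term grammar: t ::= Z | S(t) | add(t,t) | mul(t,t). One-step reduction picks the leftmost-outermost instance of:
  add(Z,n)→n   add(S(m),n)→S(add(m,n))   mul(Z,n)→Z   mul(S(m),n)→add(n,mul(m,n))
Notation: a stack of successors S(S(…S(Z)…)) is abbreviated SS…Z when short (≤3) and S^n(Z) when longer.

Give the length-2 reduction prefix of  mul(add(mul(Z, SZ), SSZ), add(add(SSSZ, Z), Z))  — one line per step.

  start: mul(add(mul(Z, SZ), SSZ), add(add(SSSZ, Z), Z))
  [1] mul(add(Z, SSZ), add(add(SSSZ, Z), Z))
  [2] mul(SSZ, add(add(SSSZ, Z), Z))

Answer: after 2 steps: mul(SSZ, add(add(SSSZ, Z), Z))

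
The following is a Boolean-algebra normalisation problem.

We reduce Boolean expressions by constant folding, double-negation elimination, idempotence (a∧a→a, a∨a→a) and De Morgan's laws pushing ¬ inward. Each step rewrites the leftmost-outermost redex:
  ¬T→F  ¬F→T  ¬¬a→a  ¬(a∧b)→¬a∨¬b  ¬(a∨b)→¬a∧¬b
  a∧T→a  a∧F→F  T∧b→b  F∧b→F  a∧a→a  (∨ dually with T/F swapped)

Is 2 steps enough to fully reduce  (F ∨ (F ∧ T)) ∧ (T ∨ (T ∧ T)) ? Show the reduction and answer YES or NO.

  start: (F ∨ (F ∧ T)) ∧ (T ∨ (T ∧ T))
  step 1: (F ∧ T) ∧ (T ∨ (T ∧ T))
  step 2: F ∧ (T ∨ (T ∧ T))

Answer: NO — after 2 steps the term is F ∧ (T ∨ (T ∧ T)), not yet normal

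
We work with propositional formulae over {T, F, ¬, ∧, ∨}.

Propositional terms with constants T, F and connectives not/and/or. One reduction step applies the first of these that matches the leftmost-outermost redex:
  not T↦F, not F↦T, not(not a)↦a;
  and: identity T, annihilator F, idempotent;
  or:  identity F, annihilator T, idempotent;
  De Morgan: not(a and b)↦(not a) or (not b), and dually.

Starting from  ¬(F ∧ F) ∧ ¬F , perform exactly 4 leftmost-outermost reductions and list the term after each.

  start: ¬(F ∧ F) ∧ ¬F
  →1  (¬F ∨ ¬F) ∧ ¬F
  →2  ¬F ∧ ¬F
  →3  ¬F
  →4  T

Answer: after 4 steps: T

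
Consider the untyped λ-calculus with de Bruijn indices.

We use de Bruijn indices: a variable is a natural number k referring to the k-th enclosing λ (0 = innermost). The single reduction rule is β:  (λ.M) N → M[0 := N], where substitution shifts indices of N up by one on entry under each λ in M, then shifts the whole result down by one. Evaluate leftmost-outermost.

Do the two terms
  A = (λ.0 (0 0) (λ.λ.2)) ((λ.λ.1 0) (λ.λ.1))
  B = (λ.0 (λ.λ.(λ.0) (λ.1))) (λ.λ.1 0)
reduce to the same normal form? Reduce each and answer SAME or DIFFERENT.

Term A:
  start: (λ.0 (0 0) (λ.λ.2)) ((λ.λ.1 0) (λ.λ.1))
  →1  (λ.λ.1 0) (λ.λ.1) ((λ.λ.1 0) (λ.λ.1) ((λ.λ.1 0) (λ.λ.1))) (λ.λ.(λ.λ.1 0) (λ.λ.1))
  →2  (λ.(λ.λ.1) 0) ((λ.λ.1 0) (λ.λ.1) ((λ.λ.1 0) (λ.λ.1))) (λ.λ.(λ.λ.1 0) (λ.λ.1))
  →3  (λ.λ.1) ((λ.λ.1 0) (λ.λ.1) ((λ.λ.1 0) (λ.λ.1))) (λ.λ.(λ.λ.1 0) (λ.λ.1))
  →4  (λ.(λ.λ.1 0) (λ.λ.1) ((λ.λ.1 0) (λ.λ.1))) (λ.λ.(λ.λ.1 0) (λ.λ.1))
  →5  (λ.λ.1 0) (λ.λ.1) ((λ.λ.1 0) (λ.λ.1))
  →6  (λ.(λ.λ.1) 0) ((λ.λ.1 0) (λ.λ.1))
  →7  (λ.λ.1) ((λ.λ.1 0) (λ.λ.1))
  →8  λ.(λ.λ.1 0) (λ.λ.1)
  →9  λ.λ.(λ.λ.1) 0
  →10  λ.λ.λ.1

Term B:
  start: (λ.0 (λ.λ.(λ.0) (λ.1))) (λ.λ.1 0)
  →1  (λ.λ.1 0) (λ.λ.(λ.0) (λ.1))
  →2  λ.(λ.λ.(λ.0) (λ.1)) 0
  →3  λ.λ.(λ.0) (λ.1)
  →4  λ.λ.λ.1

Answer: SAME — A ⇓ λ.λ.λ.1, B ⇓ λ.λ.λ.1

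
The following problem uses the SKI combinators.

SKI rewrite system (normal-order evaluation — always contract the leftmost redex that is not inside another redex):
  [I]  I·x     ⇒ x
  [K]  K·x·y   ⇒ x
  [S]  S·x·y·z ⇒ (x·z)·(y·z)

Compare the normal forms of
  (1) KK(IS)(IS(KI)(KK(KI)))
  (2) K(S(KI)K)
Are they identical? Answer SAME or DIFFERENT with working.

Term A:
  start: KK(IS)(IS(KI)(KK(KI)))
  [1] K(IS(KI)(KK(KI)))
  [2] K(S(KI)(KK(KI)))
  [3] K(S(KI)K)

Term B:
  start: K(S(KI)K)

Answer: SAME — A ⇓ K(S(KI)K), B ⇓ K(S(KI)K)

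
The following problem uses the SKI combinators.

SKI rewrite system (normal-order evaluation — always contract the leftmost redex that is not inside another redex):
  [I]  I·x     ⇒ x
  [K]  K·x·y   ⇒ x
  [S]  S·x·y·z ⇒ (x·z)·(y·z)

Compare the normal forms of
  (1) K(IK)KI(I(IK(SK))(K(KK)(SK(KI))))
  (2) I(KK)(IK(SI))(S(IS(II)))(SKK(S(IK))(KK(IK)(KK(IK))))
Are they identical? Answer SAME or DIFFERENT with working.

Term A:
  start: K(IK)KI(I(IK(SK))(K(KK)(SK(KI))))
  [1] IKI(I(IK(SK))(K(KK)(SK(KI))))
  [2] KI(I(IK(SK))(K(KK)(SK(KI))))
  [3] I

Term B:
  start: I(KK)(IK(SI))(S(IS(II)))(SKK(S(IK))(KK(IK)(KK(IK))))
  [1] KK(IK(SI))(S(IS(II)))(SKK(S(IK))(KK(IK)(KK(IK))))
  [2] K(S(IS(II)))(SKK(S(IK))(KK(IK)(KK(IK))))
  [3] S(IS(II))
  [4] S(S(II))
  [5] S(SI)

Answer: DIFFERENT — A ⇓ I, B ⇓ S(SI)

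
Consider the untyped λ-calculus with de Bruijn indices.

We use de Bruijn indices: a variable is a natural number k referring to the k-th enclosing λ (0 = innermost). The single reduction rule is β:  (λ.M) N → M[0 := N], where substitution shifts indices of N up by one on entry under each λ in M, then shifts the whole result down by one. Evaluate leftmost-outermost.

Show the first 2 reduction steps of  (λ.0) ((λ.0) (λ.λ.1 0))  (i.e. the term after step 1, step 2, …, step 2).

  start: (λ.0) ((λ.0) (λ.λ.1 0))
  step 1: (λ.0) (λ.λ.1 0)
  step 2: λ.λ.1 0

Answer: after 2 steps: λ.λ.1 0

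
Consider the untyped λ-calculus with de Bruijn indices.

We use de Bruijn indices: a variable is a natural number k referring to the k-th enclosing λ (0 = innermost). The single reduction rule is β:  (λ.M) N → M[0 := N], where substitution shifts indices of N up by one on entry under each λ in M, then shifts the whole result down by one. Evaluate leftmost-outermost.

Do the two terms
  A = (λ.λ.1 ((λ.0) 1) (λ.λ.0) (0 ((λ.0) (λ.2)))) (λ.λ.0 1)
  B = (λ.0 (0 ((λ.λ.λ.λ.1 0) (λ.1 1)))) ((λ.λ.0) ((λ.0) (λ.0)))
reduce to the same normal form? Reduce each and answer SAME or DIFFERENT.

Term A:
  start: (λ.λ.1 ((λ.0) 1) (λ.λ.0) (0 ((λ.0) (λ.2)))) (λ.λ.0 1)
  step 1: λ.(λ.λ.0 1) ((λ.0) (λ.λ.0 1)) (λ.λ.0) (0 ((λ.0) (λ.λ.λ.0 1)))
  step 2: λ.(λ.0 ((λ.0) (λ.λ.0 1))) (λ.λ.0) (0 ((λ.0) (λ.λ.λ.0 1)))
  step 3: λ.(λ.λ.0) ((λ.0) (λ.λ.0 1)) (0 ((λ.0) (λ.λ.λ.0 1)))
  step 4: λ.(λ.0) (0 ((λ.0) (λ.λ.λ.0 1)))
  step 5: λ.0 ((λ.0) (λ.λ.λ.0 1))
  step 6: λ.0 (λ.λ.λ.0 1)

Term B:
  start: (λ.0 (0 ((λ.λ.λ.λ.1 0) (λ.1 1)))) ((λ.λ.0) ((λ.0) (λ.0)))
  step 1: (λ.λ.0) ((λ.0) (λ.0)) ((λ.λ.0) ((λ.0) (λ.0)) ((λ.λ.λ.λ.1 0) (λ.(λ.λ.0) ((λ.0) (λ.0)) ((λ.λ.0) ((λ.0) (λ.0))))))
  step 2: (λ.0) ((λ.λ.0) ((λ.0) (λ.0)) ((λ.λ.λ.λ.1 0) (λ.(λ.λ.0) ((λ.0) (λ.0)) ((λ.λ.0) ((λ.0) (λ.0))))))
  step 3: (λ.λ.0) ((λ.0) (λ.0)) ((λ.λ.λ.λ.1 0) (λ.(λ.λ.0) ((λ.0) (λ.0)) ((λ.λ.0) ((λ.0) (λ.0)))))
  step 4: (λ.0) ((λ.λ.λ.λ.1 0) (λ.(λ.λ.0) ((λ.0) (λ.0)) ((λ.λ.0) ((λ.0) (λ.0)))))
  step 5: (λ.λ.λ.λ.1 0) (λ.(λ.λ.0) ((λ.0) (λ.0)) ((λ.λ.0) ((λ.0) (λ.0))))
  step 6: λ.λ.λ.1 0

Answer: DIFFERENT — A ⇓ λ.0 (λ.λ.λ.0 1), B ⇓ λ.λ.λ.1 0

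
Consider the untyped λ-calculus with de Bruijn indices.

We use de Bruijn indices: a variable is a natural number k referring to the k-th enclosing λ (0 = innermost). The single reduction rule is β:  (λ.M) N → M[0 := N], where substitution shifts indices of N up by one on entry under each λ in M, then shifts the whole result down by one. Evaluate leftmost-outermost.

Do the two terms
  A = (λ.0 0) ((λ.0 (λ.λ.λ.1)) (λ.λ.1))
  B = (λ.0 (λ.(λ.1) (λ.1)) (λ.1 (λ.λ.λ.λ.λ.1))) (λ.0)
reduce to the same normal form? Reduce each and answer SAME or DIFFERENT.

Term A:
  start: (λ.0 0) ((λ.0 (λ.λ.λ.1)) (λ.λ.1))
  →1  (λ.0 (λ.λ.λ.1)) (λ.λ.1) ((λ.0 (λ.λ.λ.1)) (λ.λ.1))
  →2  (λ.λ.1) (λ.λ.λ.1) ((λ.0 (λ.λ.λ.1)) (λ.λ.1))
  →3  (λ.λ.λ.λ.1) ((λ.0 (λ.λ.λ.1)) (λ.λ.1))
  →4  λ.λ.λ.1

Term B:
  start: (λ.0 (λ.(λ.1) (λ.1)) (λ.1 (λ.λ.λ.λ.λ.1))) (λ.0)
  →1  (λ.0) (λ.(λ.1) (λ.1)) (λ.(λ.0) (λ.λ.λ.λ.λ.1))
  →2  (λ.(λ.1) (λ.1)) (λ.(λ.0) (λ.λ.λ.λ.λ.1))
  →3  (λ.λ.(λ.0) (λ.λ.λ.λ.λ.1)) (λ.λ.(λ.0) (λ.λ.λ.λ.λ.1))
  →4  λ.(λ.0) (λ.λ.λ.λ.λ.1)
  →5  λ.λ.λ.λ.λ.λ.1

Answer: DIFFERENT — A ⇓ λ.λ.λ.1, B ⇓ λ.λ.λ.λ.λ.λ.1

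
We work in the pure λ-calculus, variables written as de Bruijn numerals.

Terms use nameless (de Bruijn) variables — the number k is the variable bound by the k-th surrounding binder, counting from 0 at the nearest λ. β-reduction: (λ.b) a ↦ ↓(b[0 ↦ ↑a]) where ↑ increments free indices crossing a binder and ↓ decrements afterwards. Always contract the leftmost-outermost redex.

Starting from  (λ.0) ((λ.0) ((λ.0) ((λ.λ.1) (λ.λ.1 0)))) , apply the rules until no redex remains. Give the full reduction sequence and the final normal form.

Answer: normal form = λ.λ.λ.1 0  (in 4 steps)

Working:
  start: (λ.0) ((λ.0) ((λ.0) ((λ.λ.1) (λ.λ.1 0))))
  [1] (λ.0) ((λ.0) ((λ.λ.1) (λ.λ.1 0)))
  [2] (λ.0) ((λ.λ.1) (λ.λ.1 0))
  [3] (λ.λ.1) (λ.λ.1 0)
  [4] λ.λ.λ.1 0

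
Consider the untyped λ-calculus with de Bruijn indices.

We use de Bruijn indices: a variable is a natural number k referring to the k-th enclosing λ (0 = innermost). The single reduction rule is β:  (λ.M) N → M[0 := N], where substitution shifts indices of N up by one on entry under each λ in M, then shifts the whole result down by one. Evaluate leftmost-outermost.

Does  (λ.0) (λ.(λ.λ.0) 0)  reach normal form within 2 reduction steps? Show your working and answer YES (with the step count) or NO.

  start: (λ.0) (λ.(λ.λ.0) 0)
  [1] λ.(λ.λ.0) 0
  [2] λ.λ.0

Answer: YES — reaches normal form λ.λ.0 in 2 ≤ 2 steps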